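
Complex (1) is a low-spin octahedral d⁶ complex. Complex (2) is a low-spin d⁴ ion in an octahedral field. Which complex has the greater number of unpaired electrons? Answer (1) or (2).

(1): t₂g⁶ eg⁰ → 0 unpaired.
(2): t₂g⁴ eg⁰ → 2 unpaired.
So (2) has more unpaired electrons.

(2)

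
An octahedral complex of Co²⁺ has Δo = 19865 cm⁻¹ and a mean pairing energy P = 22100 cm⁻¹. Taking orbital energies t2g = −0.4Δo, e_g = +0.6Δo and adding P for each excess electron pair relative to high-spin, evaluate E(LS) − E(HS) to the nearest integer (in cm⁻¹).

Group 9 minus oxidation state +2 gives a d⁷ configuration for Co²⁺.
In the high-spin limit (t2g^5 e_g^2) the orbital term is -0.8Δo = -15892 cm⁻¹, with no excess pairing.
For low-spin the configuration is t2g^6 e_g^1: orbital energy -1.8 × 19865 = -35757 cm⁻¹, and 1 additional pair relative to high-spin adds 22100 cm⁻¹, giving -13657 cm⁻¹.
Thus E(LS) − E(HS) = 2235 cm⁻¹.

2235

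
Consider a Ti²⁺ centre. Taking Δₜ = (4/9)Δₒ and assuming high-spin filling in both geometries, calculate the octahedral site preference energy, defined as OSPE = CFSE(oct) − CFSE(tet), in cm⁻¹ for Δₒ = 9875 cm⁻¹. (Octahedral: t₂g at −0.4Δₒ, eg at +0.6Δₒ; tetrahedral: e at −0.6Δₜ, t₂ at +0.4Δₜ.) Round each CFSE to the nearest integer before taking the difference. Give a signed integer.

-2633

Ti sits in group 4; removing 2 electrons leaves Ti²⁺ with 4 − 2 = 2 d electrons.
Octahedral (high-spin): t2g^2 e_g^0, CFSE = 2(−0.4) + 0(+0.6) = -0.8Δₒ = -0.8 × 9875 = -7900 cm⁻¹.
Tetrahedral e^2 t2^0 gives -1.2Δₜ = -1.2 × (4/9) × 9875 = -5267 cm⁻¹.
Subtracting, OSPE = -7900 − (-5267) = -2633 cm⁻¹.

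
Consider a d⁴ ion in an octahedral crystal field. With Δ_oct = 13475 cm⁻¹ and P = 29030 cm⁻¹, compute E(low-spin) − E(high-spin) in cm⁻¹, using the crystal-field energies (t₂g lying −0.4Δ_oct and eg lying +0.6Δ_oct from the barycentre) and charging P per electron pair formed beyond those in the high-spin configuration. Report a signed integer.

In the high-spin limit (t₂g³ eg¹) the orbital term is -0.6Δ_oct = -8085 cm⁻¹, with no excess pairing.
Low-spin: t₂g⁴ eg⁰, orbital CFSE = -1.6Δ_oct = -21560 cm⁻¹; plus 1 excess pair × P = +29030 cm⁻¹; total 7470 cm⁻¹.
E(LS) − E(HS) = 7470 − (-8085) = 15555 cm⁻¹.

15555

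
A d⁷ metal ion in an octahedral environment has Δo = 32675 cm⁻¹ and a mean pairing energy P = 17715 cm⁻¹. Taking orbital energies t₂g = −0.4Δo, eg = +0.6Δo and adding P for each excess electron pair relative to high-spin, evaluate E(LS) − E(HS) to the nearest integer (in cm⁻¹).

High-spin d⁷ fills as t₂g⁵ eg² with CFSE 5(−0.4) + 2(+0.6) = -0.8Δo = -26140 cm⁻¹.
Low-spin: t₂g⁶ eg¹, orbital CFSE = -1.8Δo = -58815 cm⁻¹; plus 1 excess pair × P = +17715 cm⁻¹; total -41100 cm⁻¹.
Thus E(LS) − E(HS) = -14960 cm⁻¹.

-14960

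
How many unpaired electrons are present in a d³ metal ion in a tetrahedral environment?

3

Tetrahedral splitting is small, so the complex is high-spin.
Configuration: e^2 t2^1, giving 3 unpaired electrons.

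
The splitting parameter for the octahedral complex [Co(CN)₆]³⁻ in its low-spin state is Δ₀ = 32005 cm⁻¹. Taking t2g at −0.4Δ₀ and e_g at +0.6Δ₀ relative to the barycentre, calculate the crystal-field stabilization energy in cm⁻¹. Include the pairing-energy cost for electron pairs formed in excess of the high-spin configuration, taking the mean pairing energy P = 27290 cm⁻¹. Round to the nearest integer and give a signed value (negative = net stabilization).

Each CN⁻ contributes -1; 6 × (-1) = -6. With overall charge -3, Co is in the +3 oxidation state.
Co is in group 9, so Co³⁺ is d⁶ (9 − 3 = 6).
The d⁶ electrons fill as t2g^6 e_g^0.
Orbital CFSE = 6(-0.4) + 0(0.6) = -2.4Δ₀ = -2.4 × 32005 = -76812 cm⁻¹.
Relative to high-spin t2g^4 e_g^2 (1 paired), the low-spin configuration has 2 additional pairs, contributing +2 × 27290 = +54580 cm⁻¹.
Combining: -76812 + 54580 = -22232 cm⁻¹.

-22232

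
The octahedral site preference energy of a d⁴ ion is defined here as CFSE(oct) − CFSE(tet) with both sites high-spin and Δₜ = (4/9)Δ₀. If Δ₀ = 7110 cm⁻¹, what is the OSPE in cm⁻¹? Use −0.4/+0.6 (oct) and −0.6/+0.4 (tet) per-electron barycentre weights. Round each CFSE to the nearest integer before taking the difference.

Octahedral high-spin t2g^3 e_g^1: CFSE = -0.6 × 7110 = -4266 cm⁻¹.
Tetrahedral: e^2 t2^2, CFSE = 2(−0.6) + 2(+0.4) = -0.4Δₜ = -0.4 × (4/9) × 7110 = -1264 cm⁻¹.
Subtracting, OSPE = -4266 − (-1264) = -3002 cm⁻¹.

-3002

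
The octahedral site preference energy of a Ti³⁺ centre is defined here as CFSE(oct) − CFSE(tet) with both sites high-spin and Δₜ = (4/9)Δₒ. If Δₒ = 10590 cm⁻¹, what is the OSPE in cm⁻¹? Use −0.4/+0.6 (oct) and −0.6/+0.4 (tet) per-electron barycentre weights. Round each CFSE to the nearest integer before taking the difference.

Ti is in group 4, so Ti³⁺ is d¹ (4 − 3 = 1).
Octahedral high-spin t₂g¹ eg⁰: CFSE = -0.4 × 10590 = -4236 cm⁻¹.
In a tetrahedral site the filling is e¹ t₂⁰: CFSE(tet) = -0.6Δₜ = -0.6 × (4/9)(10590) = -2824 cm⁻¹.
OSPE = -4236 − (-2824) = -1412 cm⁻¹.

-1412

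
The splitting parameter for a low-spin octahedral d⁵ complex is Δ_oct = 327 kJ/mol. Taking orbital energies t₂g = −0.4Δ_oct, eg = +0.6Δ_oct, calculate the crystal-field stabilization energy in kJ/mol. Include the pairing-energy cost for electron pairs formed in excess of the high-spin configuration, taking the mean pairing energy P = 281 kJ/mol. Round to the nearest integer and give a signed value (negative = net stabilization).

-92

Electron filling gives t₂g⁵ eg⁰.
The orbital stabilization is -2.0Δ_oct = -2.0 × 327 = -654 kJ/mol.
Relative to high-spin t₂g³ eg² (0 paired), the low-spin configuration has 2 additional pairs, contributing +2 × 281 = +562 kJ/mol.
Net CFSE = -654 + 562 = -92 kJ/mol.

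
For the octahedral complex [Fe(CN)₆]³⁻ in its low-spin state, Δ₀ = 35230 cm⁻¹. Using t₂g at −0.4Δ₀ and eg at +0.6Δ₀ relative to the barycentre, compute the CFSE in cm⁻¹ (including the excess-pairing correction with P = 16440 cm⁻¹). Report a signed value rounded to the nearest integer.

-37580

Each CN⁻ contributes -1; 6 × (-1) = -6. With overall charge -3, Fe is in the +3 oxidation state.
Fe³⁺: group 8, so d-count = 8 − 3 = 5.
Electron filling gives t₂g⁵ eg⁰.
The orbital stabilization is -2.0Δ₀ = -2.0 × 35230 = -70460 cm⁻¹.
Relative to high-spin t₂g³ eg² (0 paired), the low-spin configuration has 2 additional pairs, contributing +2 × 16440 = +32880 cm⁻¹.
Overall CFSE = -70460 + 32880 = -37580 cm⁻¹.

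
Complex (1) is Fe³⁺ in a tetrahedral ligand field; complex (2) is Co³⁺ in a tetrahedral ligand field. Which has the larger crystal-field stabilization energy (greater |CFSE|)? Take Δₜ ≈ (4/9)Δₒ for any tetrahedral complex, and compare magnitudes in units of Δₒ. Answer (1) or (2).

(2)

(1): Fe sits in group 8; removing 3 electrons leaves Fe³⁺ with 8 − 3 = 5 d electrons; Tetrahedral splitting is small, so the complex is high-spin; e^2 t2^3, CFSE = 0.0Δₜ ≈ 0.00Δₒ.
(2): Co is in group 9, so Co³⁺ is d⁶ (9 − 3 = 6); Tetrahedral fields are weak (Δₜ ≈ 4/9 Δₒ), so electrons fill high-spin; e^3 t2^3, CFSE = -0.6Δₜ ≈ -0.27Δₒ.
So (2) has the larger |CFSE|.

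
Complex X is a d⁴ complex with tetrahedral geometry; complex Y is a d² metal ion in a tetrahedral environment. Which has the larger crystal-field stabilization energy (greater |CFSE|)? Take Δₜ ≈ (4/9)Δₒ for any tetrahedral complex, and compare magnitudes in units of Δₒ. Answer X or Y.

X: Tetrahedral splitting is small, so the complex is high-spin; e² t₂², CFSE = -0.4Δₜ ≈ -0.18Δₒ.
Y: Tetrahedral splitting is small, so the complex is high-spin; e² t₂⁰, CFSE = -1.2Δₜ ≈ -0.53Δₒ.
So Y has the larger |CFSE|.

Y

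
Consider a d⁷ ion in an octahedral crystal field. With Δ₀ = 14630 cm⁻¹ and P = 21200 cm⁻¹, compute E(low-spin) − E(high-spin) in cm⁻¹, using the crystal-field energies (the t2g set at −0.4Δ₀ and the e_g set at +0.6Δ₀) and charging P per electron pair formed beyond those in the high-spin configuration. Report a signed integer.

In the high-spin limit (t2g^5 e_g^2) the orbital term is -0.8Δ₀ = -11704 cm⁻¹, with no excess pairing.
Low-spin t2g^6 e_g^1 gives -1.8Δ₀ = -26334 cm⁻¹, but forming 1 extra pair costs 1P = 21200 cm⁻¹, so E(LS) = -26334 + 21200 = -5134 cm⁻¹.
Thus E(LS) − E(HS) = 6570 cm⁻¹.

6570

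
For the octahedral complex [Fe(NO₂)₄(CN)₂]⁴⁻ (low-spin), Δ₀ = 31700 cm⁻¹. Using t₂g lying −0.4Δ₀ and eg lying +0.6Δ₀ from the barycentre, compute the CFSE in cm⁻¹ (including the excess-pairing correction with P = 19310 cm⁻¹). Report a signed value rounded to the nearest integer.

Ligand charges: 4×(-1) from NO₂⁻ and 2×(-1) from CN⁻ sum to -6; with overall charge -4, Fe is +2.
Fe is in group 8, so Fe²⁺ is d⁶ (8 − 2 = 6).
Electron filling gives t₂g⁶ eg⁰.
Orbital CFSE = 6(-0.4) + 0(0.6) = -2.4Δ₀ = -2.4 × 31700 = -76080 cm⁻¹.
Relative to high-spin t₂g⁴ eg² (1 paired), the low-spin configuration has 2 additional pairs, contributing +2 × 19310 = +38620 cm⁻¹.
Net CFSE = -76080 + 38620 = -37460 cm⁻¹.

-37460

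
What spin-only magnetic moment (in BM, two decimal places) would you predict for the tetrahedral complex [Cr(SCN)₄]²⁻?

Each SCN⁻ contributes -1; 4 × (-1) = -4. With overall charge -2, Cr is in the +2 oxidation state.
Cr is in group 6, so Cr²⁺ is d⁴ (6 − 2 = 4).
Tetrahedral fields are weak (Δₜ ≈ 4/9 Δₒ), so electrons fill high-spin.
Configuration: e^2 t2^2 → 4 unpaired electrons.
μ(spin-only) = √[4(4+2)] = √24 ≈ 4.90 BM.

4.90 BM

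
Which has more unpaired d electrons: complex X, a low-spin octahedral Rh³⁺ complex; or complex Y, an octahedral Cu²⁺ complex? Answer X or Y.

X: Rh sits in group 9; removing 3 electrons leaves Rh³⁺ with 9 − 3 = 6 d electrons; t₂g⁶ eg⁰ → 0 unpaired.
Y: Group 11 minus oxidation state +2 gives a d⁹ configuration for Cu²⁺; t₂g⁶ eg³ → 1 unpaired.
So Y has more unpaired electrons.

Y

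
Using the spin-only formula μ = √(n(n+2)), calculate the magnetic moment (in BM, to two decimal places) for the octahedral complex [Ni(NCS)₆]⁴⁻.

2.83 BM

Each NCS⁻ contributes -1; 6 × (-1) = -6. With overall charge -4, Ni is in the +2 oxidation state.
Ni²⁺: group 10, so d-count = 10 − 2 = 8.
Configuration: t2g^6 e_g^2 → 2 unpaired electrons.
μ(spin-only) = √[2(2+2)] = √8 ≈ 2.83 BM.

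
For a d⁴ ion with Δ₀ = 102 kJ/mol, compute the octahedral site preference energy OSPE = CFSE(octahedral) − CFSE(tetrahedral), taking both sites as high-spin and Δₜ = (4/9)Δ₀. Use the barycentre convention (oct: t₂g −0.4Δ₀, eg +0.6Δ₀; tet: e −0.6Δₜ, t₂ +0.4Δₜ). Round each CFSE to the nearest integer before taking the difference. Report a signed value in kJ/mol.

Octahedral (high-spin): t₂g³ eg¹, CFSE = 3(−0.4) + 1(+0.6) = -0.6Δ₀ = -0.6 × 102 = -61 kJ/mol.
In a tetrahedral site the filling is e² t₂²: CFSE(tet) = -0.4Δₜ = -0.4 × (4/9)(102) = -18 kJ/mol.
Subtracting, OSPE = -61 − (-18) = -43 kJ/mol.

-43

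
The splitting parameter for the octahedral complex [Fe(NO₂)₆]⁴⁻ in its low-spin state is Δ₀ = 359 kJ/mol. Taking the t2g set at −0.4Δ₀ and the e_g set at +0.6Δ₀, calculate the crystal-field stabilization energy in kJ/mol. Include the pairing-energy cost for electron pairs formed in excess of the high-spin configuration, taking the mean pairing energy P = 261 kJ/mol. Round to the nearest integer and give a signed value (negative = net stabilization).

Each NO₂⁻ contributes -1; 6 × (-1) = -6. With overall charge -4, Fe is in the +2 oxidation state.
Fe is in group 8, so Fe²⁺ is d⁶ (8 − 2 = 6).
The d⁶ electrons fill as t2g^6 e_g^0.
The orbital stabilization is -2.4Δ₀ = -2.4 × 359 = -862 kJ/mol.
High-spin d⁶ would be t2g^4 e_g^2 with 1 pair; low-spin has 3, so 2 excess pairs cost +2P = +522 kJ/mol.
Combining: -862 + 522 = -340 kJ/mol.

-340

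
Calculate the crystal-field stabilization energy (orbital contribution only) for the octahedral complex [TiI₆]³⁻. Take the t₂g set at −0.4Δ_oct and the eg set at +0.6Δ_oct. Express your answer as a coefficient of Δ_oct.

Each I⁻ contributes -1; 6 × (-1) = -6. With overall charge -3, Ti is in the +3 oxidation state.
Ti³⁺: group 4, so d-count = 4 − 3 = 1.
For octahedral d¹ the high- and low-spin configurations coincide.
Configuration: t₂g¹ eg⁰.
CFSE = 1(-0.4Δ_oct) + 0(0.6Δ_oct) = -0.4Δ_oct + 0.0Δ_oct = -0.4Δ_oct.

-0.4 Δ_oct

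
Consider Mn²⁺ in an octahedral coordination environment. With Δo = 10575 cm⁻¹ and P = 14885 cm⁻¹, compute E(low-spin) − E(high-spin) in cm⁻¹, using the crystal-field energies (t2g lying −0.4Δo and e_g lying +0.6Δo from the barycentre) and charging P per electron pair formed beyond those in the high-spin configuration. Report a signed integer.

8620

Mn sits in group 7; removing 2 electrons leaves Mn²⁺ with 7 − 2 = 5 d electrons.
High-spin d⁵ fills as t2g^3 e_g^2 with CFSE 3(−0.4) + 2(+0.6) = 0.0Δo = 0 cm⁻¹.
Low-spin: t2g^5 e_g^0, orbital CFSE = -2.0Δo = -21150 cm⁻¹; plus 2 excess pairs × P = +29770 cm⁻¹; total 8620 cm⁻¹.
Thus E(LS) − E(HS) = 8620 cm⁻¹.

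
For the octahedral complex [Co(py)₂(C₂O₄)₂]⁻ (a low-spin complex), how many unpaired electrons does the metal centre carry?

Ligand charges: 2×(+0) from py and 2×(-2) from C₂O₄²⁻ sum to -4; with overall charge -1, Co is +3.
Group 9 minus oxidation state +3 gives a d⁶ configuration for Co³⁺.
Configuration: t₂g⁶ eg⁰, giving 0 unpaired electrons.

0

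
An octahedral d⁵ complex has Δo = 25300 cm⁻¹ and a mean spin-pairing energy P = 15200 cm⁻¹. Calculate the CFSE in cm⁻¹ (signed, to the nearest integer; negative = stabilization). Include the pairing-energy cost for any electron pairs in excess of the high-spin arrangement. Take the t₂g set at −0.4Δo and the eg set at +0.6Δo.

Since Δo = 25300 cm⁻¹ > P = 15200 cm⁻¹, the complex adopts the low-spin configuration.
Filling d⁵ accordingly: t₂g⁵ eg⁰.
Orbital CFSE = -2.0Δo = -2.0 × 25300 = -50600 cm⁻¹.
Excess pairs vs high-spin: 2 − 0 = 2; pairing cost = +30400 cm⁻¹.
Net CFSE = -50600 + 30400 = -20200 cm⁻¹.

-20200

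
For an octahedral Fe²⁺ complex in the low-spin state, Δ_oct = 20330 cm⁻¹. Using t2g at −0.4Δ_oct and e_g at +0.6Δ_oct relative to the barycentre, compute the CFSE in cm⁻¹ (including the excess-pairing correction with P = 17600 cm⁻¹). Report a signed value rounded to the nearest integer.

Group 8 minus oxidation state +2 gives a d⁶ configuration for Fe²⁺.
The d⁶ electrons fill as t2g^6 e_g^0.
The orbital stabilization is -2.4Δ_oct = -2.4 × 20330 = -48792 cm⁻¹.
Pairing penalty: 3 pairs vs 1 in the high-spin reference → 2 extra × P = 35200 cm⁻¹.
Net CFSE = -48792 + 35200 = -13592 cm⁻¹.

-13592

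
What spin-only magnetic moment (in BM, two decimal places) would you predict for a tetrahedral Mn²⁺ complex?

5.92 BM

Mn sits in group 7; removing 2 electrons leaves Mn²⁺ with 7 − 2 = 5 d electrons.
Tetrahedral splitting is small, so the complex is high-spin.
Configuration: e² t₂³ → 5 unpaired electrons.
μ(spin-only) = √[5(5+2)] = √35 ≈ 5.92 BM.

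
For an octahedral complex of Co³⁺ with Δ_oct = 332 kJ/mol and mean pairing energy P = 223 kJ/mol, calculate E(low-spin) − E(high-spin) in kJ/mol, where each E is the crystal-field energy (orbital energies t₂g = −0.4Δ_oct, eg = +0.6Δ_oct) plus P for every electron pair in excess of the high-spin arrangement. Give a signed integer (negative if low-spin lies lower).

Co³⁺: group 9, so d-count = 9 − 3 = 6.
High-spin d⁶ fills as t₂g⁴ eg² with CFSE 4(−0.4) + 2(+0.6) = -0.4Δ_oct = -133 kJ/mol.
For low-spin the configuration is t₂g⁶ eg⁰: orbital energy -2.4 × 332 = -797 kJ/mol, and 2 additional pairs relative to high-spin add 446 kJ/mol, giving -351 kJ/mol.
Thus E(LS) − E(HS) = -218 kJ/mol.

-218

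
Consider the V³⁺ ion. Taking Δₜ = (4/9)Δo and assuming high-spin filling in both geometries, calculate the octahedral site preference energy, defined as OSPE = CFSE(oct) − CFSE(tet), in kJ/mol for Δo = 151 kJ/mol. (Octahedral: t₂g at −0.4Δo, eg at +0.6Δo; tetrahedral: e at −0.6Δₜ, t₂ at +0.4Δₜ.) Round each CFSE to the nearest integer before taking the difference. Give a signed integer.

-40

V sits in group 5; removing 3 electrons leaves V³⁺ with 5 − 3 = 2 d electrons.
Octahedral high-spin t₂g² eg⁰: CFSE = -0.8 × 151 = -121 kJ/mol.
Tetrahedral: e² t₂⁰, CFSE = 2(−0.6) + 0(+0.4) = -1.2Δₜ = -1.2 × (4/9) × 151 = -81 kJ/mol.
Subtracting, OSPE = -121 − (-81) = -40 kJ/mol.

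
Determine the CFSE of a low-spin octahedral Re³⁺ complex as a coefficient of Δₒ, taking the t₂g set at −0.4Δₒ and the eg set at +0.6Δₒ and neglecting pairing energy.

Group 7 minus oxidation state +3 gives a d⁴ configuration for Re³⁺.
Configuration: t₂g⁴ eg⁰.
CFSE = 4(-0.4Δₒ) + 0(0.6Δₒ) = -1.6Δₒ + 0.0Δₒ = -1.6Δₒ.

-1.6 Δₒ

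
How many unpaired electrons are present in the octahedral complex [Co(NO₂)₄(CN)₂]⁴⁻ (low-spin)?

1

Ligand charges: 4×(-1) from NO₂⁻ and 2×(-1) from CN⁻ sum to -6; with overall charge -4, Co is +2.
Co is in group 9, so Co²⁺ is d⁷ (9 − 2 = 7).
Configuration: t₂g⁶ eg¹, giving 1 unpaired electron.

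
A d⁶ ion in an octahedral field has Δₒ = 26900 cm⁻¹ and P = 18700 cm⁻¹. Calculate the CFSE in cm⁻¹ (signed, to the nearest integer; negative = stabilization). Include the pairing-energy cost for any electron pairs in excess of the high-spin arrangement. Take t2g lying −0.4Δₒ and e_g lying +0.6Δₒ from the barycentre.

-27160

Δₒ > P, so pairing is preferred: the ground state is low-spin.
That gives t2g^6 e_g^0.
Orbital CFSE = -2.4Δₒ = -2.4 × 26900 = -64560 cm⁻¹.
Excess pairs vs high-spin: 3 − 1 = 2; pairing cost = +37400 cm⁻¹.
Net CFSE = -64560 + 37400 = -27160 cm⁻¹.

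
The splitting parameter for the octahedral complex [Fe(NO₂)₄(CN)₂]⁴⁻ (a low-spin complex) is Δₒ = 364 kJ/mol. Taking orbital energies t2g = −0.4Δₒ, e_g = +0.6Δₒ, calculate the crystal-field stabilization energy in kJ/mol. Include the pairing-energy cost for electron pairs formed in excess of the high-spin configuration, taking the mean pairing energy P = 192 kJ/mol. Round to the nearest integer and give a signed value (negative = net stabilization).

Ligand charges: 4×(-1) from NO₂⁻ and 2×(-1) from CN⁻ sum to -6; with overall charge -4, Fe is +2.
Fe is in group 8, so Fe²⁺ is d⁶ (8 − 2 = 6).
The d⁶ electrons fill as t2g^6 e_g^0.
CFSE(orbital) = 6×(-0.4Δₒ) + 0×(0.6Δₒ) = -2.4Δₒ; with Δₒ = 364 kJ/mol that is -874 kJ/mol.
High-spin d⁶ would be t2g^4 e_g^2 with 1 pair; low-spin has 3, so 2 excess pairs cost +2P = +384 kJ/mol.
Combining: -874 + 384 = -490 kJ/mol.

-490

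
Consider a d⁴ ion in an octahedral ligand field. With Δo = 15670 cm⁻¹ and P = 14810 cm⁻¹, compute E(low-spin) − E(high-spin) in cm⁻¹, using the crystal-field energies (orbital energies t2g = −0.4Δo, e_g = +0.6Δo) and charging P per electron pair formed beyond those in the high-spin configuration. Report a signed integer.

High-spin: t2g^3 e_g^1, CFSE = -0.6Δo = -9402 cm⁻¹.
Low-spin t2g^4 e_g^0 gives -1.6Δo = -25072 cm⁻¹, but forming 1 extra pair costs 1P = 14810 cm⁻¹, so E(LS) = -25072 + 14810 = -10262 cm⁻¹.
Thus E(LS) − E(HS) = -860 cm⁻¹.

-860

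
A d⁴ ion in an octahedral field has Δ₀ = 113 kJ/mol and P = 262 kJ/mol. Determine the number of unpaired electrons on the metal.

4

Since Δ₀ = 113 kJ/mol < P = 262 kJ/mol, the complex adopts the high-spin configuration.
That gives t₂g³ eg¹.
Unpaired electrons: 4.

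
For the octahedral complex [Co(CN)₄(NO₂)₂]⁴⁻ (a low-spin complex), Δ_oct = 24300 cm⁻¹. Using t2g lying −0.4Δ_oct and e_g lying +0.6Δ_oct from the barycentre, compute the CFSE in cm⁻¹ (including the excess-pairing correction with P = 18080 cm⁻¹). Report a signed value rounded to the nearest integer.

-25660

Ligand charges: 4×(-1) from CN⁻ and 2×(-1) from NO₂⁻ sum to -6; with overall charge -4, Co is +2.
Group 9 minus oxidation state +2 gives a d⁷ configuration for Co²⁺.
Configuration: t2g^6 e_g^1.
CFSE(orbital) = 6×(-0.4Δ_oct) + 1×(0.6Δ_oct) = -1.8Δ_oct; with Δ_oct = 24300 cm⁻¹ that is -43740 cm⁻¹.
Pairing penalty: 3 pairs vs 2 in the high-spin reference → 1 extra × P = 18080 cm⁻¹.
Net CFSE = -43740 + 18080 = -25660 cm⁻¹.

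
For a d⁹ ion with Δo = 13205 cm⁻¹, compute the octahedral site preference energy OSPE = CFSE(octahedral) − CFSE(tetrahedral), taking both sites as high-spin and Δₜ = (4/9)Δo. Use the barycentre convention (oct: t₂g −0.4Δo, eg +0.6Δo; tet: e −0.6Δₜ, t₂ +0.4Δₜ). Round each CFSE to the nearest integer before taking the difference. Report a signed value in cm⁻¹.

-5575

Octahedral high-spin t₂g⁶ eg³: CFSE = -0.6 × 13205 = -7923 cm⁻¹.
In a tetrahedral site the filling is e⁴ t₂⁵: CFSE(tet) = -0.4Δₜ = -0.4 × (4/9)(13205) = -2348 cm⁻¹.
OSPE = -7923 − (-2348) = -5575 cm⁻¹.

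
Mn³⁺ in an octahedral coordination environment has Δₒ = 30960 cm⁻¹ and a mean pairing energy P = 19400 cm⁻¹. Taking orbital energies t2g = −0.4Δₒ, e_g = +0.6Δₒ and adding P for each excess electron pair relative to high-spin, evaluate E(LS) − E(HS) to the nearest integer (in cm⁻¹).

Group 7 minus oxidation state +3 gives a d⁴ configuration for Mn³⁺.
High-spin d⁴ fills as t2g^3 e_g^1 with CFSE 3(−0.4) + 1(+0.6) = -0.6Δₒ = -18576 cm⁻¹.
Low-spin: t2g^4 e_g^0, orbital CFSE = -1.6Δₒ = -49536 cm⁻¹; plus 1 excess pair × P = +19400 cm⁻¹; total -30136 cm⁻¹.
Thus E(LS) − E(HS) = -11560 cm⁻¹.

-11560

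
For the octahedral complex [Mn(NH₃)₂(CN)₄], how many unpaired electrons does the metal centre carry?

3

Ligand charges: 2×(+0) from NH₃ and 4×(-1) from CN⁻ sum to -4; with overall charge +0, Mn is +4.
Mn is in group 7, so Mn⁴⁺ is d³ (7 − 4 = 3).
Configuration: t2g^3 e_g^0, giving 3 unpaired electrons.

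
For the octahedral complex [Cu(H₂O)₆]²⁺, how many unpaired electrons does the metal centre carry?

1

H₂O is neutral, so the +2 overall charge sits on Cu: oxidation state +2.
Cu is in group 11, so Cu²⁺ is d⁹ (11 − 2 = 9).
For octahedral d⁹ the high- and low-spin configurations coincide.
Configuration: t₂g⁶ eg³, giving 1 unpaired electron.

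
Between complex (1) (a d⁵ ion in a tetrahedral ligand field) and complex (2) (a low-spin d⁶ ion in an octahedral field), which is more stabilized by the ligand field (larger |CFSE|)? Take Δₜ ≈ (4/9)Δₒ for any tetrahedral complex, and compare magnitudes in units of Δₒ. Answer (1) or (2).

(1): Tetrahedral splitting is small, so the complex is high-spin; e^2 t2^3, CFSE = 0.0Δₜ ≈ 0.00Δₒ.
(2): t₂g⁶ eg⁰, CFSE = -2.4Δₒ.
So (2) has the larger |CFSE|.

(2)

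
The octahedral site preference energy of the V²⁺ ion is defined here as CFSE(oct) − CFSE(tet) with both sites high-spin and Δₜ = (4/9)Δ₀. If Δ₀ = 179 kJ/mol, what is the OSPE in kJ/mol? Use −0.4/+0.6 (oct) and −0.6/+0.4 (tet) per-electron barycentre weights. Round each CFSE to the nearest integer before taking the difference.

-151

Group 5 minus oxidation state +2 gives a d³ configuration for V²⁺.
Octahedral high-spin t₂g³ eg⁰: CFSE = -1.2 × 179 = -215 kJ/mol.
Tetrahedral: e² t₂¹, CFSE = 2(−0.6) + 1(+0.4) = -0.8Δₜ = -0.8 × (4/9) × 179 = -64 kJ/mol.
Subtracting, OSPE = -215 − (-64) = -151 kJ/mol.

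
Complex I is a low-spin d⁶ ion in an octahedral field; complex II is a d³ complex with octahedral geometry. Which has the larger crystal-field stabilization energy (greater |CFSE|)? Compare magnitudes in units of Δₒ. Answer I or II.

I

I: t2g^6 e_g^0, CFSE = -2.4Δₒ.
II: t2g^3 e_g^0, CFSE = -1.2Δₒ.
So I has the larger |CFSE|.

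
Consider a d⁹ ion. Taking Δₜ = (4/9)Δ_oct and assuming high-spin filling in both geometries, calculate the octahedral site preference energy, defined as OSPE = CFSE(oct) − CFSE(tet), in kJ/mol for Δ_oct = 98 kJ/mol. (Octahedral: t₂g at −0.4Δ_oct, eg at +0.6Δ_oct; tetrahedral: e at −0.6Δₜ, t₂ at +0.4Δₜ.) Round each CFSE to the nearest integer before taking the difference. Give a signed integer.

-42

In an octahedral site d⁹ (HS) is t2g^6 e_g^3, giving CFSE(oct) = -0.6Δ_oct = -59 kJ/mol.
In a tetrahedral site the filling is e^4 t2^5: CFSE(tet) = -0.4Δₜ = -0.4 × (4/9)(98) = -17 kJ/mol.
OSPE = CFSE(oct) − CFSE(tet) = -59 − (-17) = -42 kJ/mol.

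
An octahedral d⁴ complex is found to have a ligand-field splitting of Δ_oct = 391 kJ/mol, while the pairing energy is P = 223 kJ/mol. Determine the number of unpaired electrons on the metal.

Since Δ_oct = 391 kJ/mol > P = 223 kJ/mol, the complex adopts the low-spin configuration.
Configuration: t2g^4 e_g^0.
Unpaired electrons: 2.

2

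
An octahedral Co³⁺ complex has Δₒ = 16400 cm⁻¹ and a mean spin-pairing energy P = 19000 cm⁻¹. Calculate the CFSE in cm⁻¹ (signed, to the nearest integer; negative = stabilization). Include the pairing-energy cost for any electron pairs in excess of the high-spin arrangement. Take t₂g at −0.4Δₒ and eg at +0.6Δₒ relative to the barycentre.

Co is in group 9, so Co³⁺ is d⁶ (9 − 3 = 6).
With Δₒ < P the complex is high-spin.
That gives t₂g⁴ eg².
Orbital CFSE = -0.4Δₒ = -0.4 × 16400 = -6560 cm⁻¹.
High-spin has no excess pairs, so no pairing correction applies.

-6560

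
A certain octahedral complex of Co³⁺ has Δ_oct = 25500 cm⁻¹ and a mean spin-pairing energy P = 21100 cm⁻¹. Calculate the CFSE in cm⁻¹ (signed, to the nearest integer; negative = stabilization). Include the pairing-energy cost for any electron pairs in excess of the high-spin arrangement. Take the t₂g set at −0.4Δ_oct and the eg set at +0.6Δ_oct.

-19000

Group 9 minus oxidation state +3 gives a d⁶ configuration for Co³⁺.
With Δ_oct > P the complex is low-spin.
That gives t₂g⁶ eg⁰.
Orbital CFSE = -2.4Δ_oct = -2.4 × 25500 = -61200 cm⁻¹.
Excess pairs vs high-spin: 3 − 1 = 2; pairing cost = +42200 cm⁻¹.
Net CFSE = -61200 + 42200 = -19000 cm⁻¹.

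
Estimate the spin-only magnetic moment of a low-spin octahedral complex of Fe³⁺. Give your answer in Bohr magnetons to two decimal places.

1.73 Bohr magnetons

Group 8 minus oxidation state +3 gives a d⁵ configuration for Fe³⁺.
Configuration: t2g^5 e_g^0 → 1 unpaired electron.
μ(spin-only) = √[1(1+2)] = √3 ≈ 1.73 Bohr magnetons.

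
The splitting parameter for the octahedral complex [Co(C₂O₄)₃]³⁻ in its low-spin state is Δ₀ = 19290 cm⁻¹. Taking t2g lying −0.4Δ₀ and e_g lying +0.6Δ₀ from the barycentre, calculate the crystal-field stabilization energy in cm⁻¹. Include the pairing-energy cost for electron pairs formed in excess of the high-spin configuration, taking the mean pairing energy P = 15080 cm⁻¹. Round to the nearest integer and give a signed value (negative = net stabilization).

Each C₂O₄²⁻ contributes -2; 3 × (-2) = -6. With overall charge -3, Co is in the +3 oxidation state.
Group 9 minus oxidation state +3 gives a d⁶ configuration for Co³⁺.
The d⁶ electrons fill as t2g^6 e_g^0.
CFSE(orbital) = 6×(-0.4Δ₀) + 0×(0.6Δ₀) = -2.4Δ₀; with Δ₀ = 19290 cm⁻¹ that is -46296 cm⁻¹.
Pairing penalty: 3 pairs vs 1 in the high-spin reference → 2 extra × P = 30160 cm⁻¹.
Combining: -46296 + 30160 = -16136 cm⁻¹.

-16136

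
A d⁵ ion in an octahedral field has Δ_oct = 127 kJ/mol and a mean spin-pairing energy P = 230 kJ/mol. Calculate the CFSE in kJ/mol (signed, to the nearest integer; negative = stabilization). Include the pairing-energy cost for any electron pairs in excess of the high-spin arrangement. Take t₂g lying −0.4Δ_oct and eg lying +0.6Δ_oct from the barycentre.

Δ_oct < P, so pairing is avoided: the ground state is high-spin.
That gives t₂g³ eg².
Orbital CFSE = 0.0Δ_oct = 0.0 × 127 = 0 kJ/mol.
High-spin has no excess pairs, so no pairing correction applies.

0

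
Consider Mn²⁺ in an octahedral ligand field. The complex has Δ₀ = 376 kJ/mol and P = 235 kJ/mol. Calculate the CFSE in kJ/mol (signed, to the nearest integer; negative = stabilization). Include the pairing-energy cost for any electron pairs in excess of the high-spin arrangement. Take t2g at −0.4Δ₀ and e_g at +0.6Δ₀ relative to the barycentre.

Mn²⁺: group 7, so d-count = 7 − 2 = 5.
Since Δ₀ = 376 kJ/mol > P = 235 kJ/mol, the complex adopts the low-spin configuration.
Filling d⁵ accordingly: t2g^5 e_g^0.
Orbital CFSE = -2.0Δ₀ = -2.0 × 376 = -752 kJ/mol.
Excess pairs vs high-spin: 2 − 0 = 2; pairing cost = +470 kJ/mol.
Net CFSE = -752 + 470 = -282 kJ/mol.

-282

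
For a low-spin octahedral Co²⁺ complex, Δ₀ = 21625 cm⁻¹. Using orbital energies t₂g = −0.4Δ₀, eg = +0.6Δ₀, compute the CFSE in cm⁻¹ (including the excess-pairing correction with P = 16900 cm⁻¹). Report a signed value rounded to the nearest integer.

Group 9 minus oxidation state +2 gives a d⁷ configuration for Co²⁺.
Configuration: t₂g⁶ eg¹.
Orbital CFSE = 6(-0.4) + 1(0.6) = -1.8Δ₀ = -1.8 × 21625 = -38925 cm⁻¹.
Pairing penalty: 3 pairs vs 2 in the high-spin reference → 1 extra × P = 16900 cm⁻¹.
Overall CFSE = -38925 + 16900 = -22025 cm⁻¹.

-22025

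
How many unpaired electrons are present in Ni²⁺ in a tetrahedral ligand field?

2

Group 10 minus oxidation state +2 gives a d⁸ configuration for Ni²⁺.
With tetrahedral geometry the complex is necessarily high-spin.
Configuration: e^4 t2^4, giving 2 unpaired electrons.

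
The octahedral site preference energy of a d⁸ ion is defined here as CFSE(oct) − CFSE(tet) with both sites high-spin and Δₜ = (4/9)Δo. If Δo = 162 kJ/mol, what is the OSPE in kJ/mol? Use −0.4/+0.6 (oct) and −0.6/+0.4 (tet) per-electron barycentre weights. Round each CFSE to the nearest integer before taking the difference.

In an octahedral site d⁸ (HS) is t2g^6 e_g^2, giving CFSE(oct) = -1.2Δo = -194 kJ/mol.
Tetrahedral e^4 t2^4 gives -0.8Δₜ = -0.8 × (4/9) × 162 = -58 kJ/mol.
Subtracting, OSPE = -194 − (-58) = -136 kJ/mol.

-136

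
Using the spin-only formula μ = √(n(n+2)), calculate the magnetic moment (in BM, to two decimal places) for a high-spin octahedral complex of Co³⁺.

Group 9 minus oxidation state +3 gives a d⁶ configuration for Co³⁺.
Configuration: t₂g⁴ eg² → 4 unpaired electrons.
μ(spin-only) = √[4(4+2)] = √24 ≈ 4.90 BM.

4.90 BM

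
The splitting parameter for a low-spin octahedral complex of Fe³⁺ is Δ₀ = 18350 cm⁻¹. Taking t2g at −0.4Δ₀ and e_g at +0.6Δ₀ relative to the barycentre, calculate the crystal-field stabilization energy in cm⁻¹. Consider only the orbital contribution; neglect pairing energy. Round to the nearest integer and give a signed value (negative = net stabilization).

-36700

Group 8 minus oxidation state +3 gives a d⁵ configuration for Fe³⁺.
The d⁵ electrons fill as t2g^5 e_g^0.
The orbital stabilization is -2.0Δ₀ = -2.0 × 18350 = -36700 cm⁻¹.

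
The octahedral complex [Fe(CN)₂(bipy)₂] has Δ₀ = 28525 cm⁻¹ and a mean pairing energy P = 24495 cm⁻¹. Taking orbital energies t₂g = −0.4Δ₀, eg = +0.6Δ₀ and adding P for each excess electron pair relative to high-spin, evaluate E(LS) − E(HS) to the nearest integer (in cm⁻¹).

Ligand charges: 2×(-1) from CN⁻ and 2×(+0) from bipy sum to -2; with overall charge +0, Fe is +2.
Fe is in group 8, so Fe²⁺ is d⁶ (8 − 2 = 6).
High-spin d⁶ fills as t₂g⁴ eg² with CFSE 4(−0.4) + 2(+0.6) = -0.4Δ₀ = -11410 cm⁻¹.
Low-spin: t₂g⁶ eg⁰, orbital CFSE = -2.4Δ₀ = -68460 cm⁻¹; plus 2 excess pairs × P = +48990 cm⁻¹; total -19470 cm⁻¹.
E(LS) − E(HS) = -19470 − (-11410) = -8060 cm⁻¹.

-8060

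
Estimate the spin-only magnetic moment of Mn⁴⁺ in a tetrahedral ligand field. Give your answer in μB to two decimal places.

Group 7 minus oxidation state +4 gives a d³ configuration for Mn⁴⁺.
With tetrahedral geometry the complex is necessarily high-spin.
Configuration: e² t₂¹ → 3 unpaired electrons.
μ(spin-only) = √[3(3+2)] = √15 ≈ 3.87 μB.

3.87 μB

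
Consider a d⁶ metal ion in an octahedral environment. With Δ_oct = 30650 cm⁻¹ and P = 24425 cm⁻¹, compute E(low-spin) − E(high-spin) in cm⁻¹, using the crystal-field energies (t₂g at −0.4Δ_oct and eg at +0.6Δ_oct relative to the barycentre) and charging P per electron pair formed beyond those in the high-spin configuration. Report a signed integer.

-12450

High-spin d⁶ fills as t₂g⁴ eg² with CFSE 4(−0.4) + 2(+0.6) = -0.4Δ_oct = -12260 cm⁻¹.
Low-spin: t₂g⁶ eg⁰, orbital CFSE = -2.4Δ_oct = -73560 cm⁻¹; plus 2 excess pairs × P = +48850 cm⁻¹; total -24710 cm⁻¹.
Thus E(LS) − E(HS) = -12450 cm⁻¹.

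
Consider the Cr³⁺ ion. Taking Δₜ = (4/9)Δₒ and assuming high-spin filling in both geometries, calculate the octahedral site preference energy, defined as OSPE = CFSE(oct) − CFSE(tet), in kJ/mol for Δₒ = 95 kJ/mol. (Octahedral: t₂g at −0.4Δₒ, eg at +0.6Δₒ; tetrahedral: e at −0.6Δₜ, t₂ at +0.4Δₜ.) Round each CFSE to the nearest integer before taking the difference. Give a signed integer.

-80

Group 6 minus oxidation state +3 gives a d³ configuration for Cr³⁺.
Octahedral high-spin t2g^3 e_g^0: CFSE = -1.2 × 95 = -114 kJ/mol.
Tetrahedral: e^2 t2^1, CFSE = 2(−0.6) + 1(+0.4) = -0.8Δₜ = -0.8 × (4/9) × 95 = -34 kJ/mol.
OSPE = -114 − (-34) = -80 kJ/mol.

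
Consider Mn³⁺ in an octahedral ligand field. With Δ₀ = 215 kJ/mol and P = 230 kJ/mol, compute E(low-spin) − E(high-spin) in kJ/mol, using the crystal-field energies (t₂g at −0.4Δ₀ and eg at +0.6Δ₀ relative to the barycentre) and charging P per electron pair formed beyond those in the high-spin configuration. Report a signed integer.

15

Group 7 minus oxidation state +3 gives a d⁴ configuration for Mn³⁺.
High-spin d⁴ fills as t₂g³ eg¹ with CFSE 3(−0.4) + 1(+0.6) = -0.6Δ₀ = -129 kJ/mol.
Low-spin t₂g⁴ eg⁰ gives -1.6Δ₀ = -344 kJ/mol, but forming 1 extra pair costs 1P = 230 kJ/mol, so E(LS) = -344 + 230 = -114 kJ/mol.
Thus E(LS) − E(HS) = 15 kJ/mol.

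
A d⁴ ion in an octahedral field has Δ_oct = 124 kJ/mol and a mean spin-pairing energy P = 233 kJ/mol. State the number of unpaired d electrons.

Δ_oct < P, so pairing is avoided: the ground state is high-spin.
Filling d⁴ accordingly: t₂g³ eg¹.
Unpaired electrons: 4.

4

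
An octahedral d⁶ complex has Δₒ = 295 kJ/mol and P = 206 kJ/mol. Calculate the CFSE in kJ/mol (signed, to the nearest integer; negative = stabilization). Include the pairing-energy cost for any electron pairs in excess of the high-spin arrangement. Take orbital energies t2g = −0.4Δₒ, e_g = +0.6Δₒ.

Here Δₒ > P (295 > 206), so the low-spin state is favoured.
Configuration: t2g^6 e_g^0.
Orbital CFSE = -2.4Δₒ = -2.4 × 295 = -708 kJ/mol.
Excess pairs vs high-spin: 3 − 1 = 2; pairing cost = +412 kJ/mol.
Net CFSE = -708 + 412 = -296 kJ/mol.

-296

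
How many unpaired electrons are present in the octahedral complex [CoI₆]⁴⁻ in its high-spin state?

3

Each I⁻ contributes -1; 6 × (-1) = -6. With overall charge -4, Co is in the +2 oxidation state.
Group 9 minus oxidation state +2 gives a d⁷ configuration for Co²⁺.
Configuration: t2g^5 e_g^2, giving 3 unpaired electrons.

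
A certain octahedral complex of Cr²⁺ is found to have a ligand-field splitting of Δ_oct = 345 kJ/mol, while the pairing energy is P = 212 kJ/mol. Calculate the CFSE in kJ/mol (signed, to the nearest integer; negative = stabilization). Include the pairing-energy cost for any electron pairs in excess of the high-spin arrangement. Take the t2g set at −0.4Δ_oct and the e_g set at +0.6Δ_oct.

-340

Group 6 minus oxidation state +2 gives a d⁴ configuration for Cr²⁺.
Δ_oct > P, so pairing is preferred: the ground state is low-spin.
That gives t2g^4 e_g^0.
Orbital CFSE = -1.6Δ_oct = -1.6 × 345 = -552 kJ/mol.
Excess pairs vs high-spin: 1 − 0 = 1; pairing cost = +212 kJ/mol.
Net CFSE = -552 + 212 = -340 kJ/mol.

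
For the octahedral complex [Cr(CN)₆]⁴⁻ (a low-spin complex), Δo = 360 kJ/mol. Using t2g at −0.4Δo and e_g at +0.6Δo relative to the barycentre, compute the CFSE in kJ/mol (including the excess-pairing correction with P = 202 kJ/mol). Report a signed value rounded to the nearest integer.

Each CN⁻ contributes -1; 6 × (-1) = -6. With overall charge -4, Cr is in the +2 oxidation state.
Cr sits in group 6; removing 2 electrons leaves Cr²⁺ with 6 − 2 = 4 d electrons.
Electron filling gives t2g^4 e_g^0.
CFSE(orbital) = 4×(-0.4Δo) + 0×(0.6Δo) = -1.6Δo; with Δo = 360 kJ/mol that is -576 kJ/mol.
High-spin d⁴ would be t2g^3 e_g^1 with 0 pairs; low-spin has 1, so 1 excess pair costs +1P = +202 kJ/mol.
Overall CFSE = -576 + 202 = -374 kJ/mol.

-374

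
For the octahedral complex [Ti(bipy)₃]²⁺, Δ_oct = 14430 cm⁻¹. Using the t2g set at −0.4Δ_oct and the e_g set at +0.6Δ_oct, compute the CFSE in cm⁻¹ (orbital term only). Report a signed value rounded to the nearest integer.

-11544

bipy is neutral, so the +2 overall charge sits on Ti: oxidation state +2.
Ti sits in group 4; removing 2 electrons leaves Ti²⁺ with 4 − 2 = 2 d electrons.
Electron filling gives t2g^2 e_g^0.
CFSE(orbital) = 2×(-0.4Δ_oct) + 0×(0.6Δ_oct) = -0.8Δ_oct; with Δ_oct = 14430 cm⁻¹ that is -11544 cm⁻¹.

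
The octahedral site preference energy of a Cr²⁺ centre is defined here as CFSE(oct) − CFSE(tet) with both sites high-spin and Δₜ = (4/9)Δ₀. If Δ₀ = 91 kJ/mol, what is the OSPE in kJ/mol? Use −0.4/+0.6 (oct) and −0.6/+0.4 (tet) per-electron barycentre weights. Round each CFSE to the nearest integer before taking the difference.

-39

Group 6 minus oxidation state +2 gives a d⁴ configuration for Cr²⁺.
In an octahedral site d⁴ (HS) is t₂g³ eg¹, giving CFSE(oct) = -0.6Δ₀ = -55 kJ/mol.
Tetrahedral: e² t₂², CFSE = 2(−0.6) + 2(+0.4) = -0.4Δₜ = -0.4 × (4/9) × 91 = -16 kJ/mol.
OSPE = -55 − (-16) = -39 kJ/mol.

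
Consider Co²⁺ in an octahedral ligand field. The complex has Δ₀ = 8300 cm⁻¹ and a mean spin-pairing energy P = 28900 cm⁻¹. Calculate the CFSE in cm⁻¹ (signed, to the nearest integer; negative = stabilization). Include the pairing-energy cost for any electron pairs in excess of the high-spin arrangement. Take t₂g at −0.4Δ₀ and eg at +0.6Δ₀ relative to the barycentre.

Co is in group 9, so Co²⁺ is d⁷ (9 − 2 = 7).
With Δ₀ < P the complex is high-spin.
Configuration: t₂g⁵ eg².
Orbital CFSE = -0.8Δ₀ = -0.8 × 8300 = -6640 cm⁻¹.
High-spin has no excess pairs, so no pairing correction applies.

-6640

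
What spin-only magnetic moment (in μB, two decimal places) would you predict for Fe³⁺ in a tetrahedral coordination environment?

Group 8 minus oxidation state +3 gives a d⁵ configuration for Fe³⁺.
Tetrahedral fields are weak (Δₜ ≈ 4/9 Δₒ), so electrons fill high-spin.
Configuration: e² t₂³ → 5 unpaired electrons.
μ(spin-only) = √[5(5+2)] = √35 ≈ 5.92 μB.

5.92 μB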